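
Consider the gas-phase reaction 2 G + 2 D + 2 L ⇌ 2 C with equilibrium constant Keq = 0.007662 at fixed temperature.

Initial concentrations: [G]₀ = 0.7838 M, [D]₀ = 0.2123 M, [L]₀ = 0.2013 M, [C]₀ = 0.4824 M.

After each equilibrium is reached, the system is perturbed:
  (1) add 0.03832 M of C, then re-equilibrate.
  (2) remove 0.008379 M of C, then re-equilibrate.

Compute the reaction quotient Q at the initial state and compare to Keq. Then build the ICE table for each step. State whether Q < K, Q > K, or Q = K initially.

Q₀ = 207.4 vs Keq = 0.007662 ⇒ Q>K, reverse
Step 1:
                    G           D           L           C
  init         0.7838      0.2123      0.2013      0.4824
  Δ            0.4379      0.4379      0.4379     -0.4379
  eq            1.222      0.6502      0.6392     0.04445
  solve Keq expr → x = -0.219; check Q = 0.007662
Then add 0.03832 M of C.
Step 2:
                    G           D           L           C
  init          1.222      0.6502      0.6392     0.08277
  Δ           0.03243     0.03243     0.03243    -0.03243
  eq            1.254      0.6827      0.6717     0.05034
  solve Keq expr → x = -0.01622; check Q = 0.007662
Then remove 0.008379 M of C.
Step 3:
                    G           D           L           C
  init          1.254      0.6827      0.6717     0.04196
  Δ         -0.007058   -0.007058   -0.007058    0.007058
  eq            1.247      0.6756      0.6646     0.04902
  solve Keq expr → x = 0.003529; check Q = 0.007662

Q₀ = 207.4; Q > K (proceeds reverse)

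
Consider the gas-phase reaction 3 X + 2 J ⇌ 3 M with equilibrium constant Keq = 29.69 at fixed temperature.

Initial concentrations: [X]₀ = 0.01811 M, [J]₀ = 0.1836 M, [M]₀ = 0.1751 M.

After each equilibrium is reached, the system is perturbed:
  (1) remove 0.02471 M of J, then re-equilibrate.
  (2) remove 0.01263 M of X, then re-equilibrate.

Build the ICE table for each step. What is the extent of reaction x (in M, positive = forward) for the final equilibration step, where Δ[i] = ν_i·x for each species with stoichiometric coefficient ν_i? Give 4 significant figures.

x = -0.002004 M

Q₀ = 2.6814e+04 vs Keq = 29.69 ⇒ Q>K, reverse
Step 1:
                  X         J         M
  init      0.01811    0.1836    0.1751
  Δ          0.0711    0.0474   -0.0711
  eq        0.08921     0.231     0.104
  solve Keq expr → x = -0.0237; check Q = 29.69
Then remove 0.02471 M of J.
Step 2:
                  X         J         M
  init      0.08921    0.2063     0.104
  Δ         0.00329  0.002194  -0.00329
  eq         0.0925    0.2085    0.1007
  solve Keq expr → x = -0.001097; check Q = 29.69
Then remove 0.01263 M of X.
Step 3:
                  X         J         M
  init      0.07987    0.2085    0.1007
  Δ        0.006011  0.004008 -0.006011
  eq        0.08588    0.2125    0.0947
  solve Keq expr → x = -0.002004; check Q = 29.69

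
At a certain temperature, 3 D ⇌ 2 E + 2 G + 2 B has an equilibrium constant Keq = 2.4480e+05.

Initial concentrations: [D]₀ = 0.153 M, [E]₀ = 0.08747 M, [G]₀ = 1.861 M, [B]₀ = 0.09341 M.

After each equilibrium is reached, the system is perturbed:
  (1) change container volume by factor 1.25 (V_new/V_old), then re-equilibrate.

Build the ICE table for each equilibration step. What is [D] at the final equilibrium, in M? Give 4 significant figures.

[D]_eq = 0.001763 M

Q₀ = 0.06455 vs Keq = 2.4480e+05 ⇒ Q<K, forward
Step 1:
                   D          E          G          B
  init         0.153    0.08747      1.861    0.09341
  Δ          -0.1503     0.1002     0.1002     0.1002
  eq        0.002747     0.1876      1.961     0.1936
  solve Keq expr → x = 0.05008; check Q = 2.4480e+05
Then change container volume by factor 1.25 (V_new/V_old).
Step 2:
                   D          E          G          B
  init      0.002198     0.1501      1.569     0.1549
  Δ       -4.3484e-04 2.8990e-04 2.8990e-04 2.8990e-04
  eq        0.001763     0.1504      1.569     0.1552
  solve Keq expr → x = 1.4495e-04; check Q = 2.4480e+05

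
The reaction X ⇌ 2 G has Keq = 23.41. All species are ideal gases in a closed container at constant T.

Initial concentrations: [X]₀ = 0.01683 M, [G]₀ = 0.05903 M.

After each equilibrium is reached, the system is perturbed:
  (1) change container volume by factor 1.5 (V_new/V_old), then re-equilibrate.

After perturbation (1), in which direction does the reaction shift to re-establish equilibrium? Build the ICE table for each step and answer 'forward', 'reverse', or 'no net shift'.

Direction: forward

Q₀ = 0.207 vs Keq = 23.41 ⇒ Q<K, forward
Step 1:
                   X          G
  init       0.01683    0.05903
  Δ         -0.01647    0.03294
  eq      3.6130e-04    0.09197
  solve Keq expr → x = 0.01647; check Q = 23.41
Then change container volume by factor 1.5 (V_new/V_old).
Step 2:
                   X          G
  init    2.4087e-04    0.06131
  Δ       -7.9455e-05 1.5891e-04
  eq      1.6141e-04    0.06147
  solve Keq expr → x = 7.9455e-05; check Q = 23.41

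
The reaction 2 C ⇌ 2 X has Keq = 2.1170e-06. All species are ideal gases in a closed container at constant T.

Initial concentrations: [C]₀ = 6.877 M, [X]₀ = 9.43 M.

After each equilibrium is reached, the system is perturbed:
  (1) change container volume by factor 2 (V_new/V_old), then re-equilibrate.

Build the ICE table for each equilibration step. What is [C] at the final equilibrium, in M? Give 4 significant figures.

Q₀ = 1.88 vs Keq = 2.1170e-06 ⇒ Q>K, reverse
Step 1:
                   C          X
  Initial      6.877       9.43
  Change       9.406     -9.406
  Equil        16.28    0.02369
  solve Keq expr → x = -4.703; check Q = 2.1170e-06
Then change container volume by factor 2 (V_new/V_old).
Step 2:
                   C          X
  Initial      8.142    0.01185
  Change           0          0
  Equil        8.142    0.01185
  solve Keq expr → x = 0; check Q = 2.1170e-06

[C]_eq = 8.142 M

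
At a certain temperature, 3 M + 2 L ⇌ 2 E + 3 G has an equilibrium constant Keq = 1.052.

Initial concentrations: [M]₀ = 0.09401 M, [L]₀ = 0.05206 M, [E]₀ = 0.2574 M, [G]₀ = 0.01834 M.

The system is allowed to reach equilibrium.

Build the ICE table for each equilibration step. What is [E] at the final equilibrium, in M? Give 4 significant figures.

Q₀ = 0.1815 vs Keq = 1.052 ⇒ Q<K, forward
Step 1:
                    M           L           E           G
  init        0.09401     0.05206      0.2574     0.01834
  Δ         -0.008813   -0.005875    0.005875    0.008813
  eq           0.0852     0.04618      0.2633     0.02715
  solve Keq expr → x = 0.002938; check Q = 1.052

[E]_eq = 0.2633 M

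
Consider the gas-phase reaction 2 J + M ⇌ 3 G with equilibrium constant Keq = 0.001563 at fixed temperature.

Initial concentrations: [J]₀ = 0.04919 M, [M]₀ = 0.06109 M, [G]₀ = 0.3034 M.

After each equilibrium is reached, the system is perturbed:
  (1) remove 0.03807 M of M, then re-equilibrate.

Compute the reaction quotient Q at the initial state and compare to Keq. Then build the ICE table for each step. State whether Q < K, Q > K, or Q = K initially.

Q₀ = 188.9 vs Keq = 0.001563 ⇒ Q>K, reverse
Step 1:
                    J           M           G
  Initial     0.04919     0.06109      0.3034
  Change       0.1864     0.09322     -0.2797
  Equil        0.2356      0.1543     0.02375
  solve Keq expr → x = -0.09322; check Q = 0.001563
Then remove 0.03807 M of M.
Step 2:
                    J           M           G
  Initial      0.2356      0.1162     0.02375
  Change     0.001344  6.7203e-04   -0.002016
  Equil         0.237      0.1169     0.02173
  solve Keq expr → x = -6.7203e-04; check Q = 0.001563

Q₀ = 188.9; Q > K (proceeds reverse)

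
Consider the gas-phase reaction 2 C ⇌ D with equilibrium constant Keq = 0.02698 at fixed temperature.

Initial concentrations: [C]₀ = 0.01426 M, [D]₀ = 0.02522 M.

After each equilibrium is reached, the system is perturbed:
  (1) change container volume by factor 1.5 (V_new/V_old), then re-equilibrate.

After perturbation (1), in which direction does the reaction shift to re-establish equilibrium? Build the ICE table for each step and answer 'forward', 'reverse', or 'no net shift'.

Q₀ = 124 vs Keq = 0.02698 ⇒ Q>K, reverse
Step 1:
                  C         D
  init      0.01426   0.02522
  Δ         0.05022  -0.02511
  eq        0.06448 1.1216e-04
  solve Keq expr → x = -0.02511; check Q = 0.02698
Then change container volume by factor 1.5 (V_new/V_old).
Step 2:
                  C         D
  init      0.04298 7.4773e-05
  Δ       4.9618e-05 -2.4809e-05
  eq        0.04303 4.9964e-05
  solve Keq expr → x = -2.4809e-05; check Q = 0.02698

Direction: reverse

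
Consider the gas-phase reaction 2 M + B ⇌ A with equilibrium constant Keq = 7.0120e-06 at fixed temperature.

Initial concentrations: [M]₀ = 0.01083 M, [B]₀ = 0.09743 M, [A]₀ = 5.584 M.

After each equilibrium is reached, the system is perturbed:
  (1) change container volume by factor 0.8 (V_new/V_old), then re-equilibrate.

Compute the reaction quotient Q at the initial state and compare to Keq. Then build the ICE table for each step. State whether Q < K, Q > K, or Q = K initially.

Q₀ = 4.8865e+05; Q > K (proceeds reverse)

Q₀ = 4.8865e+05 vs Keq = 7.0120e-06 ⇒ Q>K, reverse
Step 1:
                    M           B           A
  I           0.01083     0.09743       5.584
  C             11.16       5.579      -5.579
  E             11.17       5.676    0.004965
  solve Keq expr → x = -5.579; check Q = 7.0120e-06
Then change container volume by factor 0.8 (V_new/V_old).
Step 2:
                    M           B           A
  I             13.96       7.096    0.006207
  C         -0.006954   -0.003477    0.003477
  E             13.95       7.092    0.009683
  solve Keq expr → x = 0.003477; check Q = 7.0120e-06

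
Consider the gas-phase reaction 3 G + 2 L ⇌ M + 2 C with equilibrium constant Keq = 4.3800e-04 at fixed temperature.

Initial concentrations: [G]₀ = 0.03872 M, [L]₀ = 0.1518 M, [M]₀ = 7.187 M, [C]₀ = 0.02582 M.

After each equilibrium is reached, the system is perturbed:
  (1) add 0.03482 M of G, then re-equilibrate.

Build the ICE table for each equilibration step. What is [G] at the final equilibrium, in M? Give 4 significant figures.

[G]_eq = 0.1122 M

Q₀ = 3582 vs Keq = 4.3800e-04 ⇒ Q>K, reverse
Step 1:
                   G          L          M          C
  init       0.03872     0.1518      7.187    0.02582
  Δ          0.03869    0.02579    -0.0129   -0.02579
  eq         0.07741     0.1776      7.174 2.9883e-05
  solve Keq expr → x = -0.0129; check Q = 4.3800e-04
Then add 0.03482 M of G.
Step 2:
                   G          L          M          C
  init        0.1122     0.1776      7.174 2.9883e-05
  Δ       -3.3383e-05 -2.2255e-05 1.1128e-05 2.2255e-05
  eq          0.1122     0.1776      7.174 5.2139e-05
  solve Keq expr → x = 1.1128e-05; check Q = 4.3800e-04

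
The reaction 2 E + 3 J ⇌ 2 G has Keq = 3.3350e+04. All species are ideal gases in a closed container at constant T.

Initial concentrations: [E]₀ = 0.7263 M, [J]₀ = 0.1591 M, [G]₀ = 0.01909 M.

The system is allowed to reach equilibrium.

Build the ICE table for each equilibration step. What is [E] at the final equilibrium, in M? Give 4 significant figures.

Q₀ = 0.1715 vs Keq = 3.3350e+04 ⇒ Q<K, forward
Step 1:
                  E         J         G
  Initial    0.7263    0.1591   0.01909
  Change   -0.09925   -0.1489   0.09925
  Equil       0.627   0.01022    0.1183
  solve Keq expr → x = 0.04963; check Q = 3.3350e+04

[E]_eq = 0.627 M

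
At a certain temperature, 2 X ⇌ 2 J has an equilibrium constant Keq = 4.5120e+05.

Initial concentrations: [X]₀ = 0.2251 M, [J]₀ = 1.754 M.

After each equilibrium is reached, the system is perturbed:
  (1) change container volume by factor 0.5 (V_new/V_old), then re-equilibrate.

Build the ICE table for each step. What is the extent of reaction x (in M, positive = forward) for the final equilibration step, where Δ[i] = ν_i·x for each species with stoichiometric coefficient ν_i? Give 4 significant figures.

x = 0 M

Q₀ = 60.72 vs Keq = 4.5120e+05 ⇒ Q<K, forward
Step 1:
                    X           J
  Initial      0.2251       1.754
  Change      -0.2222      0.2222
  Equil      0.002942       1.976
  solve Keq expr → x = 0.1111; check Q = 4.5120e+05
Then change container volume by factor 0.5 (V_new/V_old).
Step 2:
                    X           J
  Initial    0.005884       3.952
  Change            0           0
  Equil      0.005884       3.952
  solve Keq expr → x = 0; check Q = 4.5120e+05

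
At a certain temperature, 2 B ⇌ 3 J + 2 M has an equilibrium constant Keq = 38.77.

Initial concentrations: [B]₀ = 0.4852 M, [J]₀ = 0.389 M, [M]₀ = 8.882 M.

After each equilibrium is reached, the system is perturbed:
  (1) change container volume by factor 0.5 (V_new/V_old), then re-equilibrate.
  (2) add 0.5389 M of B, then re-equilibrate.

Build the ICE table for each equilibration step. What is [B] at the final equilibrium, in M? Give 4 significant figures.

Q₀ = 19.73 vs Keq = 38.77 ⇒ Q<K, forward
Step 1:
                   B          J          M
  init        0.4852      0.389      8.882
  Δ         -0.04438    0.06657    0.04438
  eq          0.4408     0.4556      8.926
  solve Keq expr → x = 0.02219; check Q = 38.77
Then change container volume by factor 0.5 (V_new/V_old).
Step 2:
                   B          J          M
  init        0.8816     0.9111      17.85
  Δ           0.2462    -0.3693    -0.2462
  eq           1.128     0.5418      17.61
  solve Keq expr → x = -0.1231; check Q = 38.77
Then add 0.5389 M of B.
Step 3:
                   B          J          M
  init         1.667     0.5418      17.61
  Δ         -0.08907     0.1336    0.08907
  eq           1.578     0.6755       17.7
  solve Keq expr → x = 0.04454; check Q = 38.77

[B]_eq = 1.578 M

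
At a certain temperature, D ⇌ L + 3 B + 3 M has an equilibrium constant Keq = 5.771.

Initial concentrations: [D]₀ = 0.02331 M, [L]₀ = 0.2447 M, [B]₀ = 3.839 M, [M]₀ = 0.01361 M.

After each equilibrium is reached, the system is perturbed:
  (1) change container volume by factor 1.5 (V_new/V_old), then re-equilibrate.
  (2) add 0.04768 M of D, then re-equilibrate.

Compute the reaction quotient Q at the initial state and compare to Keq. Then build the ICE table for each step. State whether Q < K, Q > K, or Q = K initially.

Q₀ = 0.001497 vs Keq = 5.771 ⇒ Q<K, forward
Step 1:
                    D           L           B           M
  I           0.02331      0.2447       3.839     0.01361
  C          -0.02193     0.02193      0.0658      0.0658
  E          0.001377      0.2666       3.905     0.07941
  solve Keq expr → x = 0.02193; check Q = 5.771
Then change container volume by factor 1.5 (V_new/V_old).
Step 2:
                    D           L           B           M
  I        9.1824e-04      0.1778       2.603     0.05294
  C       -8.2509e-04  8.2509e-04    0.002475    0.002475
  E        9.3153e-05      0.1786       2.606     0.05541
  solve Keq expr → x = 8.2509e-04; check Q = 5.771
Then add 0.04768 M of D.
Step 3:
                    D           L           B           M
  I           0.04777      0.1786       2.606     0.05541
  C          -0.04288     0.04288      0.1286      0.1286
  E          0.004892      0.2215       2.734      0.1841
  solve Keq expr → x = 0.04288; check Q = 5.771

Q₀ = 0.001497; Q < K (proceeds forward)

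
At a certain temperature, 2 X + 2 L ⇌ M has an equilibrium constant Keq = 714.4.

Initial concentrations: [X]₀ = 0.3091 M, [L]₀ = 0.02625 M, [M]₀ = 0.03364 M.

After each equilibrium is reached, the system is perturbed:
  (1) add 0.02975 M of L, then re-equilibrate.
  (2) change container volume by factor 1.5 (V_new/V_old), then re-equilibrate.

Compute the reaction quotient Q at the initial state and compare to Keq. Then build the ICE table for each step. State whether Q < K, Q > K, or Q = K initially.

Q₀ = 511 vs Keq = 714.4 ⇒ Q<K, forward
Step 1:
                  X         L         M
  Initial    0.3091   0.02625   0.03364
  Change  -0.003273 -0.003273  0.001636
  Equil      0.3058   0.02298   0.03528
  solve Keq expr → x = 0.001636; check Q = 714.4
Then add 0.02975 M of L.
Step 2:
                  X         L         M
  Initial    0.3058   0.05273   0.03528
  Change   -0.02389  -0.02389   0.01195
  Equil      0.2819   0.02884   0.04722
  solve Keq expr → x = 0.01195; check Q = 714.4
Then change container volume by factor 1.5 (V_new/V_old).
Step 3:
                  X         L         M
  Initial     0.188   0.01922   0.03148
  Change    0.01106   0.01106  -0.00553
  Equil       0.199   0.03028   0.02595
  solve Keq expr → x = -0.00553; check Q = 714.4

Q₀ = 511; Q < K (proceeds forward)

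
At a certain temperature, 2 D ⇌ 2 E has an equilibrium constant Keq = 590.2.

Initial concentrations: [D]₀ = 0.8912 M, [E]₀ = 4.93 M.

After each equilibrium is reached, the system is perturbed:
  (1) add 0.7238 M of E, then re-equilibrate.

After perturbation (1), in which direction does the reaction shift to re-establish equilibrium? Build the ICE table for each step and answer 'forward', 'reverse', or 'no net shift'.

Q₀ = 30.6 vs Keq = 590.2 ⇒ Q<K, forward
Step 1:
                   D          E
  init        0.8912       4.93
  Δ          -0.6611     0.6611
  eq          0.2301      5.591
  solve Keq expr → x = 0.3305; check Q = 590.2
Then add 0.7238 M of E.
Step 2:
                   D          E
  init        0.2301      6.315
  Δ          0.02862   -0.02862
  eq          0.2588      6.286
  solve Keq expr → x = -0.01431; check Q = 590.2

Direction: reverse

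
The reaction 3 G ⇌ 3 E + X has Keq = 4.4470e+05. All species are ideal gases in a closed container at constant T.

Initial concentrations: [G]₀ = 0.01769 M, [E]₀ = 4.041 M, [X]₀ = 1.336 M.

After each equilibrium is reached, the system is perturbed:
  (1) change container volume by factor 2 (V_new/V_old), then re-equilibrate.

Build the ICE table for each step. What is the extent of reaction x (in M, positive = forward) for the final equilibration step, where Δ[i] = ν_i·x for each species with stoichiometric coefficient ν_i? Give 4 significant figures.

Q₀ = 1.5925e+07 vs Keq = 4.4470e+05 ⇒ Q>K, reverse
Step 1:
                   G          E          X
  I          0.01769      4.041      1.336
  C          0.03985   -0.03985   -0.01328
  E          0.05754      4.001      1.323
  solve Keq expr → x = -0.01328; check Q = 4.4470e+05
Then change container volume by factor 2 (V_new/V_old).
Step 2:
                   G          E          X
  I          0.02877      2.001     0.6614
  C        -0.005846   0.005846   0.001949
  E          0.02292      2.006     0.6633
  solve Keq expr → x = 0.001949; check Q = 4.4470e+05

x = 0.001949 M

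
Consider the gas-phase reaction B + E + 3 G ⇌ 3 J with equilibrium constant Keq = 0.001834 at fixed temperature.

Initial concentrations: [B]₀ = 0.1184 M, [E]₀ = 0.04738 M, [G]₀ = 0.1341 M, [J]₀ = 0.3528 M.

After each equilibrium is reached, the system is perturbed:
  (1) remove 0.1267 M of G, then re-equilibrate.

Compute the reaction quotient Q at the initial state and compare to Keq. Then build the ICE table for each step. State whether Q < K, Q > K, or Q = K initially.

Q₀ = 3246 vs Keq = 0.001834 ⇒ Q>K, reverse
Step 1:
                    B           E           G           J
  Initial      0.1184     0.04738      0.1341      0.3528
  Change       0.1113      0.1113      0.3338     -0.3338
  Equil        0.2297      0.1587      0.4679     0.01899
  solve Keq expr → x = -0.1113; check Q = 0.001834
Then remove 0.1267 M of G.
Step 2:
                    B           E           G           J
  Initial      0.2297      0.1587      0.3412     0.01899
  Change     0.001621    0.001621    0.004863   -0.004863
  Equil        0.2313      0.1603      0.3461     0.01412
  solve Keq expr → x = -0.001621; check Q = 0.001834

Q₀ = 3246; Q > K (proceeds reverse)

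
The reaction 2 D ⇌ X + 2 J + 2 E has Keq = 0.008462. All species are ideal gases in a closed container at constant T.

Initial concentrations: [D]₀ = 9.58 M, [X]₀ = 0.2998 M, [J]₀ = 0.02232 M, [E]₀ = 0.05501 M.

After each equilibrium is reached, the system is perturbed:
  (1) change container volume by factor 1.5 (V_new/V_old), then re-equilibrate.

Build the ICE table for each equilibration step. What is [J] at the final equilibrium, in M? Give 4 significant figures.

[J]_eq = 0.8059 M

Q₀ = 4.9246e-09 vs Keq = 0.008462 ⇒ Q<K, forward
Step 1:
                   D          X          J          E
  init          9.58     0.2998    0.02232    0.05501
  Δ          -0.9179      0.459     0.9179     0.9179
  eq           8.662     0.7588     0.9402     0.9729
  solve Keq expr → x = 0.459; check Q = 0.008462
Then change container volume by factor 1.5 (V_new/V_old).
Step 2:
                   D          X          J          E
  init         5.775     0.5058     0.6268     0.6486
  Δ          -0.1791    0.08956     0.1791     0.1791
  eq           5.596     0.5954     0.8059     0.8277
  solve Keq expr → x = 0.08956; check Q = 0.008462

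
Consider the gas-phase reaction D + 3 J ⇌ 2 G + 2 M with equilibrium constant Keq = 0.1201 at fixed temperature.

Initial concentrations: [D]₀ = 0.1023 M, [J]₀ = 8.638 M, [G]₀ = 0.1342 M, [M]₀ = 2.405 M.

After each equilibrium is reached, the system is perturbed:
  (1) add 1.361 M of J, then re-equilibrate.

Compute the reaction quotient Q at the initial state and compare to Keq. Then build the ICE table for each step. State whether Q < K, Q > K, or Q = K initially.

Q₀ = 0.00158; Q < K (proceeds forward)

Q₀ = 0.00158 vs Keq = 0.1201 ⇒ Q<K, forward
Step 1:
                   D          J          G          M
  I           0.1023      8.638     0.1342      2.405
  C         -0.09255    -0.2777     0.1851     0.1851
  E         0.009746       8.36     0.3193       2.59
  solve Keq expr → x = 0.09255; check Q = 0.1201
Then add 1.361 M of J.
Step 2:
                   D          J          G          M
  I         0.009746      9.721     0.3193       2.59
  C        -0.003241  -0.009723   0.006482   0.006482
  E         0.006505      9.712     0.3258      2.597
  solve Keq expr → x = 0.003241; check Q = 0.1201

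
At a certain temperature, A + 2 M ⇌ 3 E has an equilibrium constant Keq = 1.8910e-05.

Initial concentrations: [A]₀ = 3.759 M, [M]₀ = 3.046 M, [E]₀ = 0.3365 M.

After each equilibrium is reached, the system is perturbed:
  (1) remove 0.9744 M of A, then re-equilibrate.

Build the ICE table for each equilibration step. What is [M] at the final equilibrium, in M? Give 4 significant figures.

Q₀ = 0.001093 vs Keq = 1.8910e-05 ⇒ Q>K, reverse
Step 1:
                    A           M           E
  init          3.759       3.046      0.3365
  Δ            0.0819      0.1638     -0.2457
  eq            3.841        3.21     0.09079
  solve Keq expr → x = -0.0819; check Q = 1.8910e-05
Then remove 0.9744 M of A.
Step 2:
                    A           M           E
  init          2.867        3.21     0.09079
  Δ          0.002772    0.005544   -0.008316
  eq            2.869       3.215     0.08247
  solve Keq expr → x = -0.002772; check Q = 1.8910e-05

[M]_eq = 3.215 M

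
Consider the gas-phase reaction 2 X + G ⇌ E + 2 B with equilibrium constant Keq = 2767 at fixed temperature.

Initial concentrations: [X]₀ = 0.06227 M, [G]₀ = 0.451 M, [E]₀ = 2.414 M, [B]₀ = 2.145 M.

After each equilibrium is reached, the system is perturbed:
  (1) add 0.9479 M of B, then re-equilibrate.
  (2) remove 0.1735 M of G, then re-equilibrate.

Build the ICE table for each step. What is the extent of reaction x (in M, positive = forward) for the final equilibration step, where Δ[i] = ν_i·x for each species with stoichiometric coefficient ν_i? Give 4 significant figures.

Q₀ = 6351 vs Keq = 2767 ⇒ Q>K, reverse
Step 1:
                    X           G           E           B
  Initial     0.06227       0.451       2.414       2.145
  Change      0.02905     0.01453    -0.01453    -0.02905
  Equil       0.09132      0.4655       2.399       2.116
  solve Keq expr → x = -0.01453; check Q = 2767
Then add 0.9479 M of B.
Step 2:
                    X           G           E           B
  Initial     0.09132      0.4655       2.399       3.064
  Change      0.03637     0.01819    -0.01819    -0.03637
  Equil        0.1277      0.4837       2.381       3.027
  solve Keq expr → x = -0.01819; check Q = 2767
Then remove 0.1735 M of G.
Step 3:
                    X           G           E           B
  Initial      0.1277      0.3102       2.381       3.027
  Change      0.02664     0.01332    -0.01332    -0.02664
  Equil        0.1543      0.3235       2.368       3.001
  solve Keq expr → x = -0.01332; check Q = 2767

x = -0.01332 M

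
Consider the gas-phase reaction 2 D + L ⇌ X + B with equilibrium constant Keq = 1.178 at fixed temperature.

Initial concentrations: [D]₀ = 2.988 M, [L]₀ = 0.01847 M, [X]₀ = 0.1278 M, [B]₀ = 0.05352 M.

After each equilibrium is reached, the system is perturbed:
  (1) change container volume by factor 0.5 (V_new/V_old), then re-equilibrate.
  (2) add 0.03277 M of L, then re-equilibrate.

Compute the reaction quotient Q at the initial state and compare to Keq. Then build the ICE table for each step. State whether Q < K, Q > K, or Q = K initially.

Q₀ = 0.04148; Q < K (proceeds forward)

Q₀ = 0.04148 vs Keq = 1.178 ⇒ Q<K, forward
Step 1:
                  D         L         X         B
  Initial     2.988   0.01847    0.1278   0.05352
  Change   -0.03493  -0.01747   0.01747   0.01747
  Equil       2.953  0.001004    0.1453   0.07099
  solve Keq expr → x = 0.01747; check Q = 1.178
Then change container volume by factor 0.5 (V_new/V_old).
Step 2:
                  D         L         X         B
  Initial     5.906  0.002008    0.2905     0.142
  Change  -0.001985 -9.9264e-04 9.9264e-04 9.9264e-04
  Equil       5.904  0.001015    0.2915     0.143
  solve Keq expr → x = 9.9264e-04; check Q = 1.178
Then add 0.03277 M of L.
Step 3:
                  D         L         X         B
  Initial     5.904   0.03378    0.2915     0.143
  Change   -0.06474  -0.03237   0.03237   0.03237
  Equil       5.839  0.001414    0.3239    0.1753
  solve Keq expr → x = 0.03237; check Q = 1.178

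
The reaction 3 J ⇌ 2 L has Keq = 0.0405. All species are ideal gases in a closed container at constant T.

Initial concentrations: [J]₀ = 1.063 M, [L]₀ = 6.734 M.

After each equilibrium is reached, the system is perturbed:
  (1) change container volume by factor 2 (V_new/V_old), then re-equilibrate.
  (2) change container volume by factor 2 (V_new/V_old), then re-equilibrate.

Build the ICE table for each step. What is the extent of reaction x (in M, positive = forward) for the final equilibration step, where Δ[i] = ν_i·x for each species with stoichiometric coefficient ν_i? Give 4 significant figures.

x = -0.06105 M

Q₀ = 37.75 vs Keq = 0.0405 ⇒ Q>K, reverse
Step 1:
                   J          L
  init         1.063      6.734
  Δ            5.279      -3.52
  eq           6.342      3.214
  solve Keq expr → x = -1.76; check Q = 0.0405
Then change container volume by factor 2 (V_new/V_old).
Step 2:
                   J          L
  init         3.171      1.607
  Δ           0.3858    -0.2572
  eq           3.557       1.35
  solve Keq expr → x = -0.1286; check Q = 0.0405
Then change container volume by factor 2 (V_new/V_old).
Step 3:
                   J          L
  init         1.778      0.675
  Δ           0.1832    -0.1221
  eq           1.962     0.5529
  solve Keq expr → x = -0.06105; check Q = 0.0405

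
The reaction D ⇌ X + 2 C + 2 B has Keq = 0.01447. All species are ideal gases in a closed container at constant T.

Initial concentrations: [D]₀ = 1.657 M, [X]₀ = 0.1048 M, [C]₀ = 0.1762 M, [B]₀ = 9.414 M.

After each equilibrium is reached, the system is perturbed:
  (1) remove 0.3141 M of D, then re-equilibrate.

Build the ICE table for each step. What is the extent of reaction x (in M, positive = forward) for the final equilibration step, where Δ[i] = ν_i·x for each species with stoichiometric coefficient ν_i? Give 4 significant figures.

x = -0.002634 M

Q₀ = 0.174 vs Keq = 0.01447 ⇒ Q>K, reverse
Step 1:
                   D          X          C          B
  init         1.657     0.1048     0.1762      9.414
  Δ          0.05152   -0.05152     -0.103     -0.103
  eq           1.709    0.05328    0.07316      9.311
  solve Keq expr → x = -0.05152; check Q = 0.01447
Then remove 0.3141 M of D.
Step 2:
                   D          X          C          B
  init         1.394    0.05328    0.07316      9.311
  Δ         0.002634  -0.002634  -0.005267  -0.005267
  eq           1.397    0.05065    0.06789      9.306
  solve Keq expr → x = -0.002634; check Q = 0.01447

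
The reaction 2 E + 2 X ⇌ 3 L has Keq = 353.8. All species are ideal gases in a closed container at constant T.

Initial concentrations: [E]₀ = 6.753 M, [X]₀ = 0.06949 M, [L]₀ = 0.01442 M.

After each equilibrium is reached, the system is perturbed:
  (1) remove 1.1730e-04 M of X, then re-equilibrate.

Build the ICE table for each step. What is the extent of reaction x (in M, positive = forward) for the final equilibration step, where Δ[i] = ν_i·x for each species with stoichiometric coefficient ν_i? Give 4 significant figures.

Q₀ = 1.3616e-05 vs Keq = 353.8 ⇒ Q<K, forward
Step 1:
                  E         X         L
  Initial     6.753   0.06949   0.01442
  Change   -0.06917  -0.06917    0.1038
  Equil       6.684 3.2312e-04    0.1182
  solve Keq expr → x = 0.03458; check Q = 353.8
Then remove 1.1730e-04 M of X.
Step 2:
                  E         X         L
  Initial     6.684 2.0582e-04    0.1182
  Change  1.1658e-04 1.1658e-04 -1.7487e-04
  Equil       6.684 3.2239e-04     0.118
  solve Keq expr → x = -5.8289e-05; check Q = 353.8

x = -5.8289e-05 M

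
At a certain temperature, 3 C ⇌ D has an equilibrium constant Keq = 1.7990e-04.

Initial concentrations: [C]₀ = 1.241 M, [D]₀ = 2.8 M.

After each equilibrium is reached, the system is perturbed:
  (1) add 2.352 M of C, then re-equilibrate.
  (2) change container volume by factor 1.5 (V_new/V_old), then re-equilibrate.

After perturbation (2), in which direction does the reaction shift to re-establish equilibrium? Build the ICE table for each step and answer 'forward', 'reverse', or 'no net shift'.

Direction: reverse

Q₀ = 1.465 vs Keq = 1.7990e-04 ⇒ Q>K, reverse
Step 1:
                    C           D
  Initial       1.241         2.8
  Change        7.977      -2.659
  Equil         9.218      0.1409
  solve Keq expr → x = -2.659; check Q = 1.7990e-04
Then add 2.352 M of C.
Step 2:
                    C           D
  Initial       11.57      0.1409
  Change      -0.3414      0.1138
  Equil         11.23      0.2547
  solve Keq expr → x = 0.1138; check Q = 1.7990e-04
Then change container volume by factor 1.5 (V_new/V_old).
Step 3:
                    C           D
  Initial       7.486      0.1698
  Change       0.2587    -0.08624
  Equil         7.745     0.08357
  solve Keq expr → x = -0.08624; check Q = 1.7990e-04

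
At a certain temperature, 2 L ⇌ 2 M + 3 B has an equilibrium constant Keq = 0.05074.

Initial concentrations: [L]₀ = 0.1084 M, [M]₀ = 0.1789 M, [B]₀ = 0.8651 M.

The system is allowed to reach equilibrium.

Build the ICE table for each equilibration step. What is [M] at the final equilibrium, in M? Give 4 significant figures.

Q₀ = 1.763 vs Keq = 0.05074 ⇒ Q>K, reverse
Step 1:
                  L         M         B
  I          0.1084    0.1789    0.8651
  C          0.1008   -0.1008   -0.1512
  E          0.2092   0.07811    0.7139
  solve Keq expr → x = -0.05039; check Q = 0.05074

[M]_eq = 0.07811 M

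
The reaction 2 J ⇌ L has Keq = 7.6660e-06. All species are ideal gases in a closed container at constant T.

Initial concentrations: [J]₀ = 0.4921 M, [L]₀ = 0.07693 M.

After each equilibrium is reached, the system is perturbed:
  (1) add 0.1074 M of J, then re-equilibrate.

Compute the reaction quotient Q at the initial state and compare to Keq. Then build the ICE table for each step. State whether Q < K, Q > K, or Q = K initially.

Q₀ = 0.3177 vs Keq = 7.6660e-06 ⇒ Q>K, reverse
Step 1:
                   J          L
  I           0.4921    0.07693
  C           0.1539   -0.07693
  E            0.646 3.1987e-06
  solve Keq expr → x = -0.07693; check Q = 7.6660e-06
Then add 0.1074 M of J.
Step 2:
                   J          L
  I           0.7534 3.1987e-06
  C       -2.3041e-06 1.1521e-06
  E           0.7534 4.3507e-06
  solve Keq expr → x = 1.1521e-06; check Q = 7.6660e-06

Q₀ = 0.3177; Q > K (proceeds reverse)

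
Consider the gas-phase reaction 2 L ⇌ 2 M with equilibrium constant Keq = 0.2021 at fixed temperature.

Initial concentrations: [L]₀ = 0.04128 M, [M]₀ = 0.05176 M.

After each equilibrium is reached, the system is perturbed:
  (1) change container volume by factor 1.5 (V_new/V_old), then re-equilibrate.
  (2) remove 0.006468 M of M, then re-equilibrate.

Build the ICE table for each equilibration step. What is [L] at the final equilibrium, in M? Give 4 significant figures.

[L]_eq = 0.03833 M

Q₀ = 1.572 vs Keq = 0.2021 ⇒ Q>K, reverse
Step 1:
                   L          M
  I          0.04128    0.05176
  C          0.02291   -0.02291
  E          0.06419    0.02885
  solve Keq expr → x = -0.01145; check Q = 0.2021
Then change container volume by factor 1.5 (V_new/V_old).
Step 2:
                   L          M
  I          0.04279    0.01924
  C                0          0
  E          0.04279    0.01924
  solve Keq expr → x = 0; check Q = 0.2021
Then remove 0.006468 M of M.
Step 3:
                   L          M
  I          0.04279    0.01277
  C        -0.004462   0.004462
  E          0.03833    0.01723
  solve Keq expr → x = 0.002231; check Q = 0.2021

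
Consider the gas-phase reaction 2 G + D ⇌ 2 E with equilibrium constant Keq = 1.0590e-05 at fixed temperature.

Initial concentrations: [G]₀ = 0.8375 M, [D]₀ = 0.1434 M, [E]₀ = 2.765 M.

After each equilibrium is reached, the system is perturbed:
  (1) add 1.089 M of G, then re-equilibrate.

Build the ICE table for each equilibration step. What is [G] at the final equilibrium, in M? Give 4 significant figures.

[G]_eq = 4.673 M

Q₀ = 76.01 vs Keq = 1.0590e-05 ⇒ Q>K, reverse
Step 1:
                    G           D           E
  init         0.8375      0.1434       2.765
  Δ             2.751       1.375      -2.751
  eq            3.588       1.519     0.01439
  solve Keq expr → x = -1.375; check Q = 1.0590e-05
Then add 1.089 M of G.
Step 2:
                    G           D           E
  init          4.677       1.519     0.01439
  Δ         -0.004337   -0.002168    0.004337
  eq            4.673       1.517     0.01873
  solve Keq expr → x = 0.002168; check Q = 1.0590e-05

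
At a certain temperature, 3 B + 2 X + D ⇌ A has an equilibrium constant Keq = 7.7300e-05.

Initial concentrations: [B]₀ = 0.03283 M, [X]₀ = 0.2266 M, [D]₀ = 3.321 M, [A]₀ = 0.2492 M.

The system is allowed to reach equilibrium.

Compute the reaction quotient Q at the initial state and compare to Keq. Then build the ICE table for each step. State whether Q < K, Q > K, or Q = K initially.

Q₀ = 4.1300e+04; Q > K (proceeds reverse)

Q₀ = 4.1300e+04 vs Keq = 7.7300e-05 ⇒ Q>K, reverse
Step 1:
                  B         X         D         A
  Initial   0.03283    0.2266     3.321    0.2492
  Change     0.7474    0.4983    0.2491   -0.2491
  Equil      0.7802    0.7249      3.57 6.8870e-05
  solve Keq expr → x = -0.2491; check Q = 7.7300e-05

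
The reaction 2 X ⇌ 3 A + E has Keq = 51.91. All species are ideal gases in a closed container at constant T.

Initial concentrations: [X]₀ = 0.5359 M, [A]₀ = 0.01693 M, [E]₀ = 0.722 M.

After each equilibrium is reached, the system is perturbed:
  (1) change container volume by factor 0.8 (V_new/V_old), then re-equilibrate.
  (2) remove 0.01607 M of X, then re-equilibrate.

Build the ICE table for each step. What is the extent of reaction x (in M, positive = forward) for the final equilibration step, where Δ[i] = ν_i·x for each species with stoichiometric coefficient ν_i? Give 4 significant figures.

Q₀ = 1.2199e-05 vs Keq = 51.91 ⇒ Q<K, forward
Step 1:
                  X         A         E
  init       0.5359   0.01693     0.722
  Δ         -0.4564    0.6846    0.2282
  eq         0.0795    0.7015    0.9502
  solve Keq expr → x = 0.2282; check Q = 51.91
Then change container volume by factor 0.8 (V_new/V_old).
Step 2:
                  X         A         E
  init      0.09937    0.8769     1.188
  Δ         0.01852  -0.02779 -0.009262
  eq         0.1179    0.8491     1.178
  solve Keq expr → x = -0.009262; check Q = 51.91
Then remove 0.01607 M of X.
Step 3:
                  X         A         E
  init       0.1018    0.8491     1.178
  Δ         0.01204  -0.01806 -0.006019
  eq         0.1139    0.8311     1.172
  solve Keq expr → x = -0.006019; check Q = 51.91

x = -0.006019 M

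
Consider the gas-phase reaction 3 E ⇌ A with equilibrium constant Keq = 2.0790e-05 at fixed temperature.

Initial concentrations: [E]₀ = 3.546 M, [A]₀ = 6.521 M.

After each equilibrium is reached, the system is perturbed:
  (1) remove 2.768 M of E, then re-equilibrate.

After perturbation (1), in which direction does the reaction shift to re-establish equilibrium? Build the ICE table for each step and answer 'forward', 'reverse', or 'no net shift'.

Direction: reverse

Q₀ = 0.1463 vs Keq = 2.0790e-05 ⇒ Q>K, reverse
Step 1:
                    E           A
  init          3.546       6.521
  Δ             18.86      -6.287
  eq            22.41      0.2339
  solve Keq expr → x = -6.287; check Q = 2.0790e-05
Then remove 2.768 M of E.
Step 2:
                    E           A
  init          19.64      0.2339
  Δ            0.2137    -0.07122
  eq            19.85      0.1627
  solve Keq expr → x = -0.07122; check Q = 2.0790e-05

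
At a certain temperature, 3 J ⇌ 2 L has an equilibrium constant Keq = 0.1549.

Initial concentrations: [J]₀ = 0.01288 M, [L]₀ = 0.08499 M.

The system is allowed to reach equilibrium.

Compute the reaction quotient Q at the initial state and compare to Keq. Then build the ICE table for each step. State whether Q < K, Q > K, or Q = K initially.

Q₀ = 3381 vs Keq = 0.1549 ⇒ Q>K, reverse
Step 1:
                  J         L
  init      0.01288   0.08499
  Δ          0.1039  -0.06928
  eq         0.1168   0.01571
  solve Keq expr → x = -0.03464; check Q = 0.1549

Q₀ = 3381; Q > K (proceeds reverse)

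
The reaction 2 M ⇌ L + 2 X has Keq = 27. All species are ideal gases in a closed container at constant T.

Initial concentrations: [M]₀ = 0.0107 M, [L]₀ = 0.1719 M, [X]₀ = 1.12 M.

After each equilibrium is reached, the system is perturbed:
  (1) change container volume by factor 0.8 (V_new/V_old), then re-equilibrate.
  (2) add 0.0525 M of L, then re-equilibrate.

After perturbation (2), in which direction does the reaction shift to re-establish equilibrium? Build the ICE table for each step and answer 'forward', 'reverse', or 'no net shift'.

Direction: reverse

Q₀ = 1883 vs Keq = 27 ⇒ Q>K, reverse
Step 1:
                    M           L           X
  Initial      0.0107      0.1719        1.12
  Change      0.06509    -0.03254    -0.06509
  Equil       0.07579      0.1394       1.055
  solve Keq expr → x = -0.03254; check Q = 27
Then change container volume by factor 0.8 (V_new/V_old).
Step 2:
                    M           L           X
  Initial     0.09473      0.1742       1.319
  Change     0.009074   -0.004537   -0.009074
  Equil        0.1038      0.1697        1.31
  solve Keq expr → x = -0.004537; check Q = 27
Then add 0.0525 M of L.
Step 3:
                    M           L           X
  Initial      0.1038      0.2222        1.31
  Change      0.01224   -0.006119    -0.01224
  Equil         0.116       0.216       1.297
  solve Keq expr → x = -0.006119; check Q = 27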